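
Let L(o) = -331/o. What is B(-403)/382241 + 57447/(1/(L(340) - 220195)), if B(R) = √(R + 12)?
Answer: -4300863351057/340 + I*√391/382241 ≈ -1.265e+10 + 5.1731e-5*I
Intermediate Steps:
B(R) = √(12 + R)
B(-403)/382241 + 57447/(1/(L(340) - 220195)) = √(12 - 403)/382241 + 57447/(1/(-331/340 - 220195)) = √(-391)*(1/382241) + 57447/(1/(-331*1/340 - 220195)) = (I*√391)*(1/382241) + 57447/(1/(-331/340 - 220195)) = I*√391/382241 + 57447/(1/(-74866631/340)) = I*√391/382241 + 57447/(-340/74866631) = I*√391/382241 + 57447*(-74866631/340) = I*√391/382241 - 4300863351057/340 = -4300863351057/340 + I*√391/382241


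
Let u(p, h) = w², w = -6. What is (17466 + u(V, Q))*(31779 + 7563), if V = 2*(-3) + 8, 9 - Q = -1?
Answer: 688563684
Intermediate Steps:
Q = 10 (Q = 9 - 1*(-1) = 9 + 1 = 10)
V = 2 (V = -6 + 8 = 2)
u(p, h) = 36 (u(p, h) = (-6)² = 36)
(17466 + u(V, Q))*(31779 + 7563) = (17466 + 36)*(31779 + 7563) = 17502*39342 = 688563684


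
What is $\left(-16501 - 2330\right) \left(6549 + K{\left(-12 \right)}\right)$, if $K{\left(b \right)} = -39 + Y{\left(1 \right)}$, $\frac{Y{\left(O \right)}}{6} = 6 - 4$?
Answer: $-122815782$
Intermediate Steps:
$Y{\left(O \right)} = 12$ ($Y{\left(O \right)} = 6 \left(6 - 4\right) = 6 \cdot 2 = 12$)
$K{\left(b \right)} = -27$ ($K{\left(b \right)} = -39 + 12 = -27$)
$\left(-16501 - 2330\right) \left(6549 + K{\left(-12 \right)}\right) = \left(-16501 - 2330\right) \left(6549 - 27\right) = \left(-18831\right) 6522 = -122815782$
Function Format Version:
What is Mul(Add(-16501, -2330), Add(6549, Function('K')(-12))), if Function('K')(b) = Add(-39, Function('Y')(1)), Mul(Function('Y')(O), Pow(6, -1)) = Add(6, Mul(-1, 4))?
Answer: -122815782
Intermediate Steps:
Function('Y')(O) = 12 (Function('Y')(O) = Mul(6, Add(6, Mul(-1, 4))) = Mul(6, Add(6, -4)) = Mul(6, 2) = 12)
Function('K')(b) = -27 (Function('K')(b) = Add(-39, 12) = -27)
Mul(Add(-16501, -2330), Add(6549, Function('K')(-12))) = Mul(Add(-16501, -2330), Add(6549, -27)) = Mul(-18831, 6522) = -122815782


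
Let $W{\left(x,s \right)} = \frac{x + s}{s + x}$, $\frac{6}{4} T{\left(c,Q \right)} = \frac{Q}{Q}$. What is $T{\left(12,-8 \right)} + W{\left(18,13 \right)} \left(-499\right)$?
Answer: $- \frac{1495}{3} \approx -498.33$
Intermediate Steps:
$T{\left(c,Q \right)} = \frac{2}{3}$ ($T{\left(c,Q \right)} = \frac{2 \frac{Q}{Q}}{3} = \frac{2}{3} \cdot 1 = \frac{2}{3}$)
$W{\left(x,s \right)} = 1$ ($W{\left(x,s \right)} = \frac{s + x}{s + x} = 1$)
$T{\left(12,-8 \right)} + W{\left(18,13 \right)} \left(-499\right) = \frac{2}{3} + 1 \left(-499\right) = \frac{2}{3} - 499 = - \frac{1495}{3}$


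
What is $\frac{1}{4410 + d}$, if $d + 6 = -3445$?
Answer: $\frac{1}{959} \approx 0.0010428$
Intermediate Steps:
$d = -3451$ ($d = -6 - 3445 = -3451$)
$\frac{1}{4410 + d} = \frac{1}{4410 - 3451} = \frac{1}{959}$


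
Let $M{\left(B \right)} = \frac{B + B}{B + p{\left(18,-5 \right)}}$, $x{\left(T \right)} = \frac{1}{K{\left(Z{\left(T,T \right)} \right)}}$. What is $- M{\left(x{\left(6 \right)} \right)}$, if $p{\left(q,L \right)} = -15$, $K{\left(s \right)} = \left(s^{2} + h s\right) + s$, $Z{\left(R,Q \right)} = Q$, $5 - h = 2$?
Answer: $\frac{2}{899} \approx 0.0022247$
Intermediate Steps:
$h = 3$ ($h = 5 - 2 = 3$)
$K{\left(s \right)} = s^{2} + 4 s$ ($K{\left(s \right)} = \left(s^{2} + 3 s\right) + s = s^{2} + 4 s$)
$x{\left(T \right)} = \frac{1}{T \left(4 + T\right)}$
$M{\left(B \right)} = \frac{2 B}{-15 + B}$ ($M{\left(B \right)} = \frac{B + B}{B - 15} = \frac{2 B}{-15 + B}$)
$- M{\left(x{\left(6 \right)} \right)} = - \frac{2 \frac{1}{6 \left(4 + 6\right)}}{-15 + \frac{1}{6 \left(4 + 6\right)}} = - \frac{2 \frac{1}{6 \cdot 10}}{-15 + \frac{1}{6 \cdot 10}} = - \frac{2 \cdot \frac{1}{6} \cdot \frac{1}{10}}{-15 + \frac{1}{6} \cdot \frac{1}{10}} = - \frac{2}{60 \left(-15 + \frac{1}{60}\right)} = - \frac{2}{60 \left(- \frac{899}{60}\right)} = - \frac{2 \left(-60\right)}{60 \cdot 899} = \left(-1\right) \left(- \frac{2}{899}\right) = \frac{2}{899}$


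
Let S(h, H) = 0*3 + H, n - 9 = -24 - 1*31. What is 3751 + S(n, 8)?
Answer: 3759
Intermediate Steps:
n = -46 (n = 9 + (-24 - 1*31) = 9 + (-24 - 31) = 9 - 55 = -46)
S(h, H) = H (S(h, H) = 0 + H = H)
3751 + S(n, 8) = 3751 + 8 = 3759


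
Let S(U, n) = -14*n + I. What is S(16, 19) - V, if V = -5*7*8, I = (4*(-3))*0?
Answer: 14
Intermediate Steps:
I = 0 (I = -12*0 = 0)
V = -280 (V = -35*8 = -280)
S(U, n) = -14*n (S(U, n) = -14*n + 0 = -14*n)
S(16, 19) - V = -14*19 - 1*(-280) = -266 + 280 = 14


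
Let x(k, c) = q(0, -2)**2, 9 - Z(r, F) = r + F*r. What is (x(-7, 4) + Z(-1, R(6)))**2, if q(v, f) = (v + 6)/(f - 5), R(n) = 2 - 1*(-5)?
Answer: 755161/2401 ≈ 314.52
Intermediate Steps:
R(n) = 7 (R(n) = 2 + 5 = 7)
q(v, f) = (6 + v)/(-5 + f)
Z(r, F) = 9 - r - F*r (Z(r, F) = 9 - (r + F*r) = 9 + (-r - F*r) = 9 - r - F*r)
x(k, c) = 36/49 (x(k, c) = ((6 + 0)/(-5 - 2))**2 = (6/(-7))**2 = (-1/7*6)**2 = (-6/7)**2 = 36/49)
(x(-7, 4) + Z(-1, R(6)))**2 = (36/49 + (9 - 1*(-1) - 1*7*(-1)))**2 = (36/49 + (9 + 1 + 7))**2 = (36/49 + 17)**2 = (869/49)**2 = 755161/2401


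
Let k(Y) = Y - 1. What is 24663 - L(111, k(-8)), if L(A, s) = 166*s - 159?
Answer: 26316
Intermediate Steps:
k(Y) = -1 + Y
L(A, s) = -159 + 166*s
24663 - L(111, k(-8)) = 24663 - (-159 + 166*(-1 - 8)) = 24663 - (-159 + 166*(-9)) = 24663 - (-159 - 1494) = 24663 - 1*(-1653) = 24663 + 1653 = 26316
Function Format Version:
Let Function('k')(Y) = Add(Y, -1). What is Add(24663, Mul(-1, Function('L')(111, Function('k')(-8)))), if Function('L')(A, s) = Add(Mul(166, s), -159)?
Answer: 26316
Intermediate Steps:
Function('k')(Y) = Add(-1, Y)
Function('L')(A, s) = Add(-159, Mul(166, s))
Add(24663, Mul(-1, Function('L')(111, Function('k')(-8)))) = Add(24663, Mul(-1, Add(-159, Mul(166, Add(-1, -8))))) = Add(24663, Mul(-1, Add(-159, Mul(166, -9)))) = Add(24663, Mul(-1, Add(-159, -1494))) = Add(24663, Mul(-1, -1653)) = Add(24663, 1653) = 26316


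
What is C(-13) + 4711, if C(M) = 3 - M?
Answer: 4727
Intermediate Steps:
C(-13) + 4711 = (3 - 1*(-13)) + 4711 = (3 + 13) + 4711 = 16 + 4711 = 4727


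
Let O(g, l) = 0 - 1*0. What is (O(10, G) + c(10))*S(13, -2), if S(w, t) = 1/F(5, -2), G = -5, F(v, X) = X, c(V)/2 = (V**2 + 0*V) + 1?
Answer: -101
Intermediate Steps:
c(V) = 2 + 2*V**2 (c(V) = 2*((V**2 + 0*V) + 1) = 2*((V**2 + 0) + 1) = 2*(V**2 + 1) = 2*(1 + V**2) = 2 + 2*V**2)
S(w, t) = -1/2 (S(w, t) = 1/(-2) = -1/2)
O(g, l) = 0 (O(g, l) = 0 + 0 = 0)
(O(10, G) + c(10))*S(13, -2) = (0 + (2 + 2*10**2))*(-1/2) = (0 + (2 + 2*100))*(-1/2) = (0 + (2 + 200))*(-1/2) = (0 + 202)*(-1/2) = 202*(-1/2) = -101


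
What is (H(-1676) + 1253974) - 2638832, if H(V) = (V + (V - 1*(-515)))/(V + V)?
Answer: -4642041179/3352 ≈ -1.3849e+6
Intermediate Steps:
H(V) = (515 + 2*V)/(2*V) (H(V) = (V + (V + 515))/((2*V)) = (V + (515 + V))*(1/(2*V)) = (515 + 2*V)*(1/(2*V)) = (515 + 2*V)/(2*V))
(H(-1676) + 1253974) - 2638832 = ((515/2 - 1676)/(-1676) + 1253974) - 2638832 = (-1/1676*(-2837/2) + 1253974) - 2638832 = (2837/3352 + 1253974) - 2638832 = 4203323685/3352 - 2638832 = -4642041179/3352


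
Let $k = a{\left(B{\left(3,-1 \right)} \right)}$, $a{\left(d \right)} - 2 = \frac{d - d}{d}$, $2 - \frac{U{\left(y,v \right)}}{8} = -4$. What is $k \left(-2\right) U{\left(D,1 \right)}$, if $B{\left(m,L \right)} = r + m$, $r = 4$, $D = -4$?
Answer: $-192$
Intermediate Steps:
$U{\left(y,v \right)} = 48$ ($U{\left(y,v \right)} = 16 - -32 = 16 + 32 = 48$)
$B{\left(m,L \right)} = 4 + m$
$a{\left(d \right)} = 2$ ($a{\left(d \right)} = 2 + \frac{d - d}{d} = 2 + \frac{0}{d} = 2 + 0 = 2$)
$k = 2$
$k \left(-2\right) U{\left(D,1 \right)} = 2 \left(-2\right) 48 = \left(-4\right) 48 = -192$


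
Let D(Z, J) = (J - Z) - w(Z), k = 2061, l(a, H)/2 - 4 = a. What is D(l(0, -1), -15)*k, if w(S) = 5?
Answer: -57708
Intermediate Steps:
l(a, H) = 8 + 2*a
D(Z, J) = -5 + J - Z (D(Z, J) = (J - Z) - 1*5 = (J - Z) - 5 = -5 + J - Z)
D(l(0, -1), -15)*k = (-5 - 15 - (8 + 2*0))*2061 = (-5 - 15 - (8 + 0))*2061 = (-5 - 15 - 1*8)*2061 = (-5 - 15 - 8)*2061 = -28*2061 = -57708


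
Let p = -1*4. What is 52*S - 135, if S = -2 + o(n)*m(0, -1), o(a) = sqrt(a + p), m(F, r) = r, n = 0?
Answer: -239 - 104*I ≈ -239.0 - 104.0*I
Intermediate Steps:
p = -4
o(a) = sqrt(-4 + a) (o(a) = sqrt(a - 4) = sqrt(-4 + a))
S = -2 - 2*I (S = -2 + sqrt(-4 + 0)*(-1) = -2 + sqrt(-4)*(-1) = -2 + (2*I)*(-1) = -2 - 2*I ≈ -2.0 - 2.0*I)
52*S - 135 = 52*(-2 - 2*I) - 135 = (-104 - 104*I) - 135 = -239 - 104*I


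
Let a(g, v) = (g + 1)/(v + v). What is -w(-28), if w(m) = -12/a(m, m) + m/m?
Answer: 215/9 ≈ 23.889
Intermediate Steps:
a(g, v) = (1 + g)/(2*v) (a(g, v) = (1 + g)/((2*v)) = (1 + g)*(1/(2*v)) = (1 + g)/(2*v))
w(m) = 1 - 24*m/(1 + m) (w(m) = -12*2*m/(1 + m) + m/m = -24*m/(1 + m) + 1 = 1 - 24*m/(1 + m))
-w(-28) = -(1 - 23*(-28))/(1 - 28) = -(1 + 644)/(-27) = -(-1)*645/27 = -1*(-215/9) = 215/9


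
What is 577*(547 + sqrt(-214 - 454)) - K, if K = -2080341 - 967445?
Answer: 3363405 + 1154*I*sqrt(167) ≈ 3.3634e+6 + 14913.0*I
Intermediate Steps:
K = -3047786
577*(547 + sqrt(-214 - 454)) - K = 577*(547 + sqrt(-214 - 454)) - 1*(-3047786) = 577*(547 + sqrt(-668)) + 3047786 = 577*(547 + 2*I*sqrt(167)) + 3047786 = (315619 + 1154*I*sqrt(167)) + 3047786 = 3363405 + 1154*I*sqrt(167)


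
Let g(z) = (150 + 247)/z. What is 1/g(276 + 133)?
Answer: 409/397 ≈ 1.0302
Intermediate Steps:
g(z) = 397/z
1/g(276 + 133) = 1/(397/(276 + 133)) = 1/(397/409) = 409/397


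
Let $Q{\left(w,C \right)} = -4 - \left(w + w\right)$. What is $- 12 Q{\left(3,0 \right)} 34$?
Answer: $4080$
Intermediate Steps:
$Q{\left(w,C \right)} = -4 - 2 w$
$- 12 Q{\left(3,0 \right)} 34 = - 12 \left(-4 - 6\right) 34 = \left(-12\right) \left(-10\right) 34 = 120 \cdot 34 = 4080$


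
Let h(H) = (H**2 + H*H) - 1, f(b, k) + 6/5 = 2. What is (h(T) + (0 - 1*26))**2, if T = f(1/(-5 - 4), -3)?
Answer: 413449/625 ≈ 661.52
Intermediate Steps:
f(b, k) = 4/5 (f(b, k) = -6/5 + 2 = 4/5)
T = 4/5 ≈ 0.80000
h(H) = -1 + 2*H**2 (h(H) = (H**2 + H**2) - 1 = 2*H**2 - 1 = -1 + 2*H**2)
(h(T) + (0 - 1*26))**2 = ((-1 + 2*(4/5)**2) + (0 - 1*26))**2 = ((-1 + 2*(16/25)) + (0 - 26))**2 = ((-1 + 32/25) - 26)**2 = (7/25 - 26)**2 = (-643/25)**2 = 413449/625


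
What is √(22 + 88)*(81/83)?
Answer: 81*√110/83 ≈ 10.235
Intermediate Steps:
√(22 + 88)*(81/83) = √110*(81*(1/83)) = √110*(81/83) = 81*√110/83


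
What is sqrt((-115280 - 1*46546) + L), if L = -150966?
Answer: 2*I*sqrt(78198) ≈ 559.28*I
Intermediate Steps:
sqrt((-115280 - 1*46546) + L) = sqrt((-115280 - 1*46546) - 150966) = sqrt((-115280 - 46546) - 150966) = sqrt(-161826 - 150966) = sqrt(-312792) = 2*I*sqrt(78198)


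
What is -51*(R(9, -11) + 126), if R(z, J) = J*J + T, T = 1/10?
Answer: -126021/10 ≈ -12602.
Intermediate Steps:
T = 1/10 ≈ 0.10000
R(z, J) = 1/10 + J**2 (R(z, J) = J*J + 1/10 = J**2 + 1/10 = 1/10 + J**2)
-51*(R(9, -11) + 126) = -51*((1/10 + (-11)**2) + 126) = -51*((1/10 + 121) + 126) = -51*(1211/10 + 126) = -51*2471/10 = -126021/10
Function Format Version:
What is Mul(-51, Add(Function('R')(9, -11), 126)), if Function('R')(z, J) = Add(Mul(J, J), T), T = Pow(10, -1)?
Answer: Rational(-126021, 10) ≈ -12602.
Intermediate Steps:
T = Rational(1, 10) ≈ 0.10000
Function('R')(z, J) = Add(Rational(1, 10), Pow(J, 2)) (Function('R')(z, J) = Add(Mul(J, J), Rational(1, 10)) = Add(Pow(J, 2), Rational(1, 10)) = Add(Rational(1, 10), Pow(J, 2)))
Mul(-51, Add(Function('R')(9, -11), 126)) = Mul(-51, Add(Add(Rational(1, 10), Pow(-11, 2)), 126)) = Mul(-51, Add(Add(Rational(1, 10), 121), 126)) = Mul(-51, Add(Rational(1211, 10), 126)) = Mul(-51, Rational(2471, 10)) = Rational(-126021, 10)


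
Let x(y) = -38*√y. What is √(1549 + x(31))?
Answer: √(1549 - 38*√31) ≈ 36.571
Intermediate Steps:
√(1549 + x(31)) = √(1549 - 38*√31)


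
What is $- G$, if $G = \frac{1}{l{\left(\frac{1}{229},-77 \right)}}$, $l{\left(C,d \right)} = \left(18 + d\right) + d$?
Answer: $\frac{1}{136} \approx 0.0073529$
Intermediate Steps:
$l{\left(C,d \right)} = 18 + 2 d$
$G = - \frac{1}{136}$ ($G = \frac{1}{18 + 2 \left(-77\right)} = \frac{1}{18 - 154} = \frac{1}{-136} = - \frac{1}{136} \approx -0.0073529$)
$- G = \left(-1\right) \left(- \frac{1}{136}\right) = \frac{1}{136}$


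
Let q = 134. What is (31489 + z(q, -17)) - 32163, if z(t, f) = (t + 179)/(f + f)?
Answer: -23229/34 ≈ -683.21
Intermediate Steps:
z(t, f) = (179 + t)/(2*f) (z(t, f) = (179 + t)/((2*f)) = (179 + t)*(1/(2*f)) = (179 + t)/(2*f))
(31489 + z(q, -17)) - 32163 = (31489 + (1/2)*(179 + 134)/(-17)) - 32163 = (31489 + (1/2)*(-1/17)*313) - 32163 = (31489 - 313/34) - 32163 = 1070313/34 - 32163 = -23229/34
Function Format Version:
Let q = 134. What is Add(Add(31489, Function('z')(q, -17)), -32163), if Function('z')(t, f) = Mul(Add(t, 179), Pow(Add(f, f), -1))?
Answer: Rational(-23229, 34) ≈ -683.21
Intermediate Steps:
Function('z')(t, f) = Mul(Rational(1, 2), Pow(f, -1), Add(179, t)) (Function('z')(t, f) = Mul(Add(179, t), Pow(Mul(2, f), -1)) = Mul(Add(179, t), Mul(Rational(1, 2), Pow(f, -1))) = Mul(Rational(1, 2), Pow(f, -1), Add(179, t)))
Add(Add(31489, Function('z')(q, -17)), -32163) = Add(Add(31489, Mul(Rational(1, 2), Pow(-17, -1), Add(179, 134))), -32163) = Add(Add(31489, Mul(Rational(1, 2), Rational(-1, 17), 313)), -32163) = Add(Add(31489, Rational(-313, 34)), -32163) = Add(Rational(1070313, 34), -32163) = Rational(-23229, 34)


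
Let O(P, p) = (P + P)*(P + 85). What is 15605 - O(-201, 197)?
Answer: -31027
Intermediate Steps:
O(P, p) = 2*P*(85 + P) (O(P, p) = (2*P)*(85 + P) = 2*P*(85 + P))
15605 - O(-201, 197) = 15605 - 2*(-201)*(85 - 201) = 15605 - 2*(-201)*(-116) = 15605 - 1*46632 = 15605 - 46632 = -31027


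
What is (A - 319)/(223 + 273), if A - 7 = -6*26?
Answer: -117/124 ≈ -0.94355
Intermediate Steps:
A = -149 (A = 7 - 6*26 = 7 - 156 = -149)
(A - 319)/(223 + 273) = (-149 - 319)/(223 + 273) = -468/496 = -468*1/496 = -117/124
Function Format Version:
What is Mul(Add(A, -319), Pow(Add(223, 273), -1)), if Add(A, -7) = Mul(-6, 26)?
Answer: Rational(-117, 124) ≈ -0.94355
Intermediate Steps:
A = -149 (A = Add(7, Mul(-6, 26)) = Add(7, -156) = -149)
Mul(Add(A, -319), Pow(Add(223, 273), -1)) = Mul(Add(-149, -319), Pow(Add(223, 273), -1)) = Mul(-468, Pow(496, -1)) = Mul(-468, Rational(1, 496)) = Rational(-117, 124)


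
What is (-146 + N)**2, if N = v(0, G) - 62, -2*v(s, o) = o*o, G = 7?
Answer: 216225/4 ≈ 54056.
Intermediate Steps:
v(s, o) = -o**2/2 (v(s, o) = -o*o/2 = -o**2/2)
N = -173/2 (N = -1/2*7**2 - 62 = -1/2*49 - 62 = -49/2 - 62 = -173/2 ≈ -86.500)
(-146 + N)**2 = (-146 - 173/2)**2 = (-465/2)**2 = 216225/4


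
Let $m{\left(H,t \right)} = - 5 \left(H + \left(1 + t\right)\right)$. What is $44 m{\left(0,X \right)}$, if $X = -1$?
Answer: $0$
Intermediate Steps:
$m{\left(H,t \right)} = -5 - 5 H - 5 t$ ($m{\left(H,t \right)} = - 5 \left(1 + H + t\right) = -5 - 5 H - 5 t$)
$44 m{\left(0,X \right)} = 44 \left(-5 - 0 - -5\right) = 44 \left(-5 + 0 + 5\right) = 44 \cdot 0 = 0$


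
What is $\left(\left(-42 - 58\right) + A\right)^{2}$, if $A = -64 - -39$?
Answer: $15625$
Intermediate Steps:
$A = -25$ ($A = -64 + 39 = -25$)
$\left(\left(-42 - 58\right) + A\right)^{2} = \left(\left(-42 - 58\right) - 25\right)^{2} = \left(-100 - 25\right)^{2} = \left(-125\right)^{2} = 15625$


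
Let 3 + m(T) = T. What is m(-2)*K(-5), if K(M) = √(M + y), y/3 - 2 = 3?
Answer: -5*√10 ≈ -15.811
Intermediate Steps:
y = 15 (y = 6 + 3*3 = 6 + 9 = 15)
m(T) = -3 + T
K(M) = √(15 + M) (K(M) = √(M + 15) = √(15 + M))
m(-2)*K(-5) = (-3 - 2)*√(15 - 5) = -5*√10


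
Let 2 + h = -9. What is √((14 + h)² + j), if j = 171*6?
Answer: 3*√115 ≈ 32.171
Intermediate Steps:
h = -11 (h = -2 - 9 = -11)
j = 1026
√((14 + h)² + j) = √((14 - 11)² + 1026) = √(3² + 1026) = √(9 + 1026) = √1035 = 3*√115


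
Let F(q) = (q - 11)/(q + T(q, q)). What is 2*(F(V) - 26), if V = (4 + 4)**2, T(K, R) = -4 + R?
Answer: -3171/62 ≈ -51.145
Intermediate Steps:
V = 64 (V = 8**2 = 64)
F(q) = (-11 + q)/(-4 + 2*q) (F(q) = (q - 11)/(q + (-4 + q)) = (-11 + q)/(-4 + 2*q))
2*(F(V) - 26) = 2*((-11 + 64)/(2*(-2 + 64)) - 26) = 2*((1/2)*53/62 - 26) = 2*((1/2)*(1/62)*53 - 26) = 2*(53/124 - 26) = 2*(-3171/124) = -3171/62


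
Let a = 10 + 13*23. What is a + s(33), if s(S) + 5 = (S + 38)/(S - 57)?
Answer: 7225/24 ≈ 301.04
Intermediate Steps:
s(S) = -5 + (38 + S)/(-57 + S) (s(S) = -5 + (S + 38)/(S - 57) = -5 + (38 + S)/(-57 + S))
a = 309 (a = 10 + 299 = 309)
a + s(33) = 309 + (323 - 4*33)/(-57 + 33) = 309 + (323 - 132)/(-24) = 309 - 1/24*191 = 309 - 191/24 = 7225/24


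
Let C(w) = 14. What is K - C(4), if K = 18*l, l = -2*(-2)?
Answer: 58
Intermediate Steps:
l = 4
K = 72 (K = 18*4 = 72)
K - C(4) = 72 - 1*14 = 72 - 14 = 58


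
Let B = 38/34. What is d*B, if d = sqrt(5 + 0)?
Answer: 19*sqrt(5)/17 ≈ 2.4991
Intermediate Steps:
d = sqrt(5) ≈ 2.2361
B = 19/17 (B = 38*(1/34) = 19/17 ≈ 1.1176)
d*B = sqrt(5)*(19/17) = 19*sqrt(5)/17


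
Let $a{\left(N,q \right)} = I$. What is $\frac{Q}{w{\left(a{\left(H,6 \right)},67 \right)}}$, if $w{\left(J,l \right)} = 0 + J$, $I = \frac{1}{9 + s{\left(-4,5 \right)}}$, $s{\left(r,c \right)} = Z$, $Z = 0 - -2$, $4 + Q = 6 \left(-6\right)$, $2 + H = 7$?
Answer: $-440$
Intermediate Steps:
$H = 5$ ($H = -2 + 7 = 5$)
$Q = -40$ ($Q = -4 + 6 \left(-6\right) = -4 - 36 = -40$)
$Z = 2$ ($Z = 0 + 2 = 2$)
$s{\left(r,c \right)} = 2$
$I = \frac{1}{11}$ ($I = \frac{1}{9 + 2} = \frac{1}{11} \approx 0.090909$)
$a{\left(N,q \right)} = \frac{1}{11}$
$w{\left(J,l \right)} = J$
$\frac{Q}{w{\left(a{\left(H,6 \right)},67 \right)}} = - 40 \frac{1}{\frac{1}{11}} = \left(-40\right) 11 = -440$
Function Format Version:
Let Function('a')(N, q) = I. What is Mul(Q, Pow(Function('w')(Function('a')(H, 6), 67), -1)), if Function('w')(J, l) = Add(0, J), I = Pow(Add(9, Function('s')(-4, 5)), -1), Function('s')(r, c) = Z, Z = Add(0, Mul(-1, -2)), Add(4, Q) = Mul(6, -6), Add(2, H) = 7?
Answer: -440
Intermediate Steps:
H = 5 (H = Add(-2, 7) = 5)
Q = -40 (Q = Add(-4, Mul(6, -6)) = Add(-4, -36) = -40)
Z = 2 (Z = Add(0, 2) = 2)
Function('s')(r, c) = 2
I = Rational(1, 11) (I = Pow(Add(9, 2), -1) = Pow(11, -1) = Rational(1, 11) ≈ 0.090909)
Function('a')(N, q) = Rational(1, 11)
Function('w')(J, l) = J
Mul(Q, Pow(Function('w')(Function('a')(H, 6), 67), -1)) = Mul(-40, Pow(Rational(1, 11), -1)) = Mul(-40, 11) = -440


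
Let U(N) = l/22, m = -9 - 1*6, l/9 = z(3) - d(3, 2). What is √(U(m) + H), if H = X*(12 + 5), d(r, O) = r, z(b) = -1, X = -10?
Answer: 4*I*√1298/11 ≈ 13.101*I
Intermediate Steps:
l = -36 (l = 9*(-1 - 1*3) = 9*(-1 - 3) = 9*(-4) = -36)
m = -15 (m = -9 - 6 = -15)
U(N) = -18/11 (U(N) = -36/22 = -36*1/22 = -18/11)
H = -170 (H = -10*(12 + 5) = -10*17 = -170)
√(U(m) + H) = √(-18/11 - 170) = √(-1888/11) = 4*I*√1298/11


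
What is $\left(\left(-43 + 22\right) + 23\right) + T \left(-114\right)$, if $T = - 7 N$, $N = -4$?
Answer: $-3190$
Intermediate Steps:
$T = 28$ ($T = \left(-7\right) \left(-4\right) = 28$)
$\left(\left(-43 + 22\right) + 23\right) + T \left(-114\right) = \left(\left(-43 + 22\right) + 23\right) + 28 \left(-114\right) = \left(-21 + 23\right) - 3192 = 2 - 3192 = -3190$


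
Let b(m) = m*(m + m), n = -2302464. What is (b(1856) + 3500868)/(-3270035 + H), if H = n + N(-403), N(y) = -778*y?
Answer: -2078068/1051793 ≈ -1.9757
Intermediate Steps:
b(m) = 2*m**2 (b(m) = m*(2*m) = 2*m**2)
H = -1988930 (H = -2302464 - 778*(-403) = -2302464 + 313534 = -1988930)
(b(1856) + 3500868)/(-3270035 + H) = (2*1856**2 + 3500868)/(-3270035 - 1988930) = (2*3444736 + 3500868)/(-5258965) = (6889472 + 3500868)*(-1/5258965) = 10390340*(-1/5258965) = -2078068/1051793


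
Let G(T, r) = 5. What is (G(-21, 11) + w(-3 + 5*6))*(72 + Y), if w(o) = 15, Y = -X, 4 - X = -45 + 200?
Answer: 4460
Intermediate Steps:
X = -151 (X = 4 - (-45 + 200) = 4 - 1*155 = 4 - 155 = -151)
Y = 151 (Y = -1*(-151) = 151)
(G(-21, 11) + w(-3 + 5*6))*(72 + Y) = (5 + 15)*(72 + 151) = 20*223 = 4460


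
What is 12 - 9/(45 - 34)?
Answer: 123/11 ≈ 11.182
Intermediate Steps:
12 - 9/(45 - 34) = 12 - 9/11 = 123/11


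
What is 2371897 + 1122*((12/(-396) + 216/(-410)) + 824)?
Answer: 675638979/205 ≈ 3.2958e+6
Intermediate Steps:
2371897 + 1122*((12/(-396) + 216/(-410)) + 824) = 2371897 + 1122*((12*(-1/396) + 216*(-1/410)) + 824) = 2371897 + 1122*((-1/33 - 108/205) + 824) = 2371897 + 1122*(-3769/6765 + 824) = 2371897 + 1122*(5570591/6765) = 2371897 + 189400094/205 = 675638979/205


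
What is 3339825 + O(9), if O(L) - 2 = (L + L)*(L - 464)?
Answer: 3331637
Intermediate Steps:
O(L) = 2 + 2*L*(-464 + L) (O(L) = 2 + (L + L)*(L - 464) = 2 + (2*L)*(-464 + L) = 2 + 2*L*(-464 + L))
3339825 + O(9) = 3339825 + (2 - 928*9 + 2*9**2) = 3339825 + (2 - 8352 + 2*81) = 3339825 + (2 - 8352 + 162) = 3339825 - 8188 = 3331637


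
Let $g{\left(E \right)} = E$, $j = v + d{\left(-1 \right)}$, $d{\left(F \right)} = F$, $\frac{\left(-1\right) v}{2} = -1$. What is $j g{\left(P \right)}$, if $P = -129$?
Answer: $-129$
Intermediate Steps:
$v = 2$ ($v = \left(-2\right) \left(-1\right) = 2$)
$j = 1$ ($j = 2 - 1 = 1$)
$j g{\left(P \right)} = 1 \left(-129\right) = -129$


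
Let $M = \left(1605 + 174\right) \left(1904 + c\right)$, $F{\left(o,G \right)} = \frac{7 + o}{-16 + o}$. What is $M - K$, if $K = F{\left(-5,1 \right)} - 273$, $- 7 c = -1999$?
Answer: $\frac{11686562}{3} \approx 3.8955 \cdot 10^{6}$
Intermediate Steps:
$c = \frac{1999}{7}$ ($c = \left(- \frac{1}{7}\right) \left(-1999\right) = \frac{1999}{7} \approx 285.57$)
$F{\left(o,G \right)} = \frac{7 + o}{-16 + o}$
$M = \frac{27266733}{7}$ ($M = \left(1605 + 174\right) \left(1904 + \frac{1999}{7}\right) = 1779 \cdot \frac{15327}{7} = \frac{27266733}{7} \approx 3.8952 \cdot 10^{6}$)
$K = - \frac{5735}{21}$ ($K = \frac{7 - 5}{-16 - 5} - 273 = \frac{1}{-21} \cdot 2 - 273 = \left(- \frac{1}{21}\right) 2 - 273 = - \frac{2}{21} - 273 = - \frac{5735}{21} \approx -273.1$)
$M - K = \frac{27266733}{7} - - \frac{5735}{21} = \frac{27266733}{7} + \frac{5735}{21} = \frac{11686562}{3}$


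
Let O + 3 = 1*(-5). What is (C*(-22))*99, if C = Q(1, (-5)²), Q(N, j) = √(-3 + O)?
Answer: -2178*I*√11 ≈ -7223.6*I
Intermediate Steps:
O = -8 (O = -3 + 1*(-5) = -3 - 5 = -8)
Q(N, j) = I*√11 (Q(N, j) = √(-3 - 8) = √(-11) = I*√11)
C = I*√11 ≈ 3.3166*I
(C*(-22))*99 = ((I*√11)*(-22))*99 = -22*I*√11*99 = -2178*I*√11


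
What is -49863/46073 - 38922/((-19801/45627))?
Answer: 81819781255599/912291473 ≈ 89686.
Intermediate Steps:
-49863/46073 - 38922/((-19801/45627)) = -49863*1/46073 - 38922/((-19801*1/45627)) = -49863/46073 - 38922/(-19801/45627) = -49863/46073 - 38922*(-45627/19801) = -49863/46073 + 1775894094/19801 = 81819781255599/912291473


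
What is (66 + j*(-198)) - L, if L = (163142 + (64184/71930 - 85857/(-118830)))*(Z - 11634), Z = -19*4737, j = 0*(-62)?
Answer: 4724292980954918967/284914730 ≈ 1.6581e+10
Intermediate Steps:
j = 0
Z = -90003
L = -4724292962150546787/284914730 (L = (163142 + (64184/71930 - 85857/(-118830)))*(-90003 - 11634) = (163142 + (64184*(1/71930) - 85857*(-1/118830)))*(-101637) = (163142 + (32092/35965 + 28619/39610))*(-101637) = (163142 + 460089291/284914730)*(-101637) = (46482018970951/284914730)*(-101637) = -4724292962150546787/284914730 ≈ -1.6581e+10)
(66 + j*(-198)) - L = (66 + 0*(-198)) - 1*(-4724292962150546787/284914730) = (66 + 0) + 4724292962150546787/284914730 = 66 + 4724292962150546787/284914730 = 4724292980954918967/284914730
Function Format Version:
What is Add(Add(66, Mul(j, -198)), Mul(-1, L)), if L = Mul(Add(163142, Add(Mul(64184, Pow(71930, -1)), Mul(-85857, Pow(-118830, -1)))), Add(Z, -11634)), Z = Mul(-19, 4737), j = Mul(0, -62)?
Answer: Rational(4724292980954918967, 284914730) ≈ 1.6581e+10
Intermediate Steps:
j = 0
Z = -90003
L = Rational(-4724292962150546787, 284914730) (L = Mul(Add(163142, Add(Mul(64184, Pow(71930, -1)), Mul(-85857, Pow(-118830, -1)))), Add(-90003, -11634)) = Mul(Add(163142, Add(Mul(64184, Rational(1, 71930)), Mul(-85857, Rational(-1, 118830)))), -101637) = Mul(Add(163142, Add(Rational(32092, 35965), Rational(28619, 39610))), -101637) = Mul(Add(163142, Rational(460089291, 284914730)), -101637) = Mul(Rational(46482018970951, 284914730), -101637) = Rational(-4724292962150546787, 284914730) ≈ -1.6581e+10)
Add(Add(66, Mul(j, -198)), Mul(-1, L)) = Add(Add(66, Mul(0, -198)), Mul(-1, Rational(-4724292962150546787, 284914730))) = Add(Add(66, 0), Rational(4724292962150546787, 284914730)) = Add(66, Rational(4724292962150546787, 284914730)) = Rational(4724292980954918967, 284914730)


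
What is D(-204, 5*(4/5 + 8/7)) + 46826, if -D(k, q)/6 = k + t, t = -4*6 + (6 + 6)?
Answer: 48122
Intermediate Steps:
t = -12 (t = -24 + 12 = -12)
D(k, q) = 72 - 6*k (D(k, q) = -6*(k - 12) = -6*(-12 + k) = 72 - 6*k)
D(-204, 5*(4/5 + 8/7)) + 46826 = (72 - 6*(-204)) + 46826 = (72 + 1224) + 46826 = 1296 + 46826 = 48122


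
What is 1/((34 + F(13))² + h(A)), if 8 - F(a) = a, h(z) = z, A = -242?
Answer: 1/599 ≈ 0.0016694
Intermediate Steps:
F(a) = 8 - a
1/((34 + F(13))² + h(A)) = 1/((34 + (8 - 1*13))² - 242) = 1/((34 + (8 - 13))² - 242) = 1/((34 - 5)² - 242) = 1/(29² - 242) = 1/(841 - 242) = 1/599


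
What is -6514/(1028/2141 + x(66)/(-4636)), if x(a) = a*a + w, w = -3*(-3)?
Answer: 64655853464/4579657 ≈ 14118.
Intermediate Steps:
w = 9
x(a) = 9 + a² (x(a) = a*a + 9 = a² + 9 = 9 + a²)
-6514/(1028/2141 + x(66)/(-4636)) = -6514/(1028/2141 + (9 + 66²)/(-4636)) = -6514/(1028*(1/2141) + (9 + 4356)*(-1/4636)) = -6514/(1028/2141 + 4365*(-1/4636)) = -6514/(1028/2141 - 4365/4636) = -6514/(-4579657/9925676) = -6514*(-9925676/4579657) = 64655853464/4579657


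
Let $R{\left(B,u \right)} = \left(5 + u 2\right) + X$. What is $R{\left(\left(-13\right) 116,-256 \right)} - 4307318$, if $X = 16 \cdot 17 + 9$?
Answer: $-4307544$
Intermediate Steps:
$X = 281$ ($X = 272 + 9 = 281$)
$R{\left(B,u \right)} = 286 + 2 u$ ($R{\left(B,u \right)} = \left(5 + u 2\right) + 281 = \left(5 + 2 u\right) + 281 = 286 + 2 u$)
$R{\left(\left(-13\right) 116,-256 \right)} - 4307318 = \left(286 + 2 \left(-256\right)\right) - 4307318 = \left(286 - 512\right) - 4307318 = -226 - 4307318 = -4307544$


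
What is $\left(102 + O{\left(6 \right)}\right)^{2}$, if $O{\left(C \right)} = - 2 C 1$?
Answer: $8100$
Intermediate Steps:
$O{\left(C \right)} = - 2 C$
$\left(102 + O{\left(6 \right)}\right)^{2} = \left(102 - 12\right)^{2} = 90^{2} = 8100$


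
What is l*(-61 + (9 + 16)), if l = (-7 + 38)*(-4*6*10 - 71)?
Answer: 347076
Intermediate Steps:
l = -9641 (l = 31*(-24*10 - 71) = 31*(-240 - 71) = 31*(-311) = -9641)
l*(-61 + (9 + 16)) = -9641*(-61 + (9 + 16)) = -9641*(-61 + 25) = -9641*(-36) = 347076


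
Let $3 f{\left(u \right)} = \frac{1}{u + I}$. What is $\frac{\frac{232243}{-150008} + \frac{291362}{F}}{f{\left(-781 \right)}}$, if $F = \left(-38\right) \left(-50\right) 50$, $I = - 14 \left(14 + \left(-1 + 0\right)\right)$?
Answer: $- \frac{7816025511693}{1781345000} \approx -4387.7$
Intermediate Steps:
$I = -182$ ($I = - 14 \left(14 - 1\right) = \left(-14\right) 13 = -182$)
$F = 95000$ ($F = 1900 \cdot 50 = 95000$)
$f{\left(u \right)} = \frac{1}{3 \left(-182 + u\right)}$ ($f{\left(u \right)} = \frac{1}{3 \left(u - 182\right)} = \frac{1}{3 \left(-182 + u\right)}$)
$\frac{\frac{232243}{-150008} + \frac{291362}{F}}{f{\left(-781 \right)}} = \frac{\frac{232243}{-150008} + \frac{291362}{95000}}{\frac{1}{3} \frac{1}{-182 - 781}} = \frac{232243 \left(- \frac{1}{150008}\right) + 291362 \cdot \frac{1}{95000}}{\frac{1}{3} \frac{1}{-963}} = \frac{- \frac{232243}{150008} + \frac{145681}{47500}}{\frac{1}{3} \left(- \frac{1}{963}\right)} = \frac{2705443237}{1781345000 \left(- \frac{1}{2889}\right)} = \frac{2705443237}{1781345000} \left(-2889\right) = - \frac{7816025511693}{1781345000}$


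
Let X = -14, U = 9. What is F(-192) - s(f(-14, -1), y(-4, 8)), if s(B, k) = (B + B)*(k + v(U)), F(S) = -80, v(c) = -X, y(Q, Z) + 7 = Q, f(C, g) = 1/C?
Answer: -557/7 ≈ -79.571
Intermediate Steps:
y(Q, Z) = -7 + Q
v(c) = 14 (v(c) = -1*(-14) = 14)
s(B, k) = 2*B*(14 + k) (s(B, k) = (B + B)*(k + 14) = (2*B)*(14 + k) = 2*B*(14 + k))
F(-192) - s(f(-14, -1), y(-4, 8)) = -80 - 2*(14 + (-7 - 4))/(-14) = -80 - 2*(-1)*(14 - 11)/14 = -80 - 2*(-1)*3/14 = -80 - 1*(-3/7) = -80 + 3/7 = -557/7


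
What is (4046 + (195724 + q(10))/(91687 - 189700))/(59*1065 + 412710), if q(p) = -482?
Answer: 396365356/46609592085 ≈ 0.0085039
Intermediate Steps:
(4046 + (195724 + q(10))/(91687 - 189700))/(59*1065 + 412710) = (4046 + (195724 - 482)/(91687 - 189700))/(59*1065 + 412710) = (4046 + 195242/(-98013))/(62835 + 412710) = (4046 + 195242*(-1/98013))/475545 = (4046 - 195242/98013)*(1/475545) = (396365356/98013)*(1/475545) = 396365356/46609592085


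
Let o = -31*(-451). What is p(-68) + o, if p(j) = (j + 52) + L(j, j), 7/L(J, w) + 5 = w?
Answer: 1019438/73 ≈ 13965.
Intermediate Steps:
L(J, w) = 7/(-5 + w)
o = 13981
p(j) = 52 + j + 7/(-5 + j) (p(j) = (j + 52) + 7/(-5 + j) = (52 + j) + 7/(-5 + j) = 52 + j + 7/(-5 + j))
p(-68) + o = (7 + (-5 - 68)*(52 - 68))/(-5 - 68) + 13981 = (7 - 73*(-16))/(-73) + 13981 = -(7 + 1168)/73 + 13981 = -1/73*1175 + 13981 = -1175/73 + 13981 = 1019438/73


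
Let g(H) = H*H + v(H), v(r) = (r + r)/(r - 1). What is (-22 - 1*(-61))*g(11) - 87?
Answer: 23589/5 ≈ 4717.8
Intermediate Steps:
v(r) = 2*r/(-1 + r) (v(r) = (2*r)/(-1 + r) = 2*r/(-1 + r))
g(H) = H**2 + 2*H/(-1 + H) (g(H) = H*H + 2*H/(-1 + H) = H**2 + 2*H/(-1 + H))
(-22 - 1*(-61))*g(11) - 87 = (-22 - 1*(-61))*(11*(2 + 11*(-1 + 11))/(-1 + 11)) - 87 = (-22 + 61)*(11*(2 + 11*10)/10) - 87 = 39*(11*(1/10)*(2 + 110)) - 87 = 39*(11*(1/10)*112) - 87 = 39*(616/5) - 87 = 24024/5 - 87 = 23589/5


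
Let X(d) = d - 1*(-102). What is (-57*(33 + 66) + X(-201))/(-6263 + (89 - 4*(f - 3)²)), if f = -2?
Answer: 2871/3137 ≈ 0.91521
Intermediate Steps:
X(d) = 102 + d (X(d) = d + 102 = 102 + d)
(-57*(33 + 66) + X(-201))/(-6263 + (89 - 4*(f - 3)²)) = (-57*(33 + 66) + (102 - 201))/(-6263 + (89 - 4*(-2 - 3)²)) = (-57*99 - 99)/(-6263 + (89 - 4*(-5)²)) = (-5643 - 99)/(-6263 + (89 - 4*25)) = -5742/(-6263 + (89 - 100)) = -5742/(-6263 - 11) = -5742/(-6274) = -5742*(-1/6274) = 2871/3137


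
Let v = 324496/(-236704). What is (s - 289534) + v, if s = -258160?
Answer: -8102605317/14794 ≈ -5.4770e+5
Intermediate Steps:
v = -20281/14794 (v = 324496*(-1/236704) = -20281/14794 ≈ -1.3709)
(s - 289534) + v = (-258160 - 289534) - 20281/14794 = -547694 - 20281/14794 = -8102605317/14794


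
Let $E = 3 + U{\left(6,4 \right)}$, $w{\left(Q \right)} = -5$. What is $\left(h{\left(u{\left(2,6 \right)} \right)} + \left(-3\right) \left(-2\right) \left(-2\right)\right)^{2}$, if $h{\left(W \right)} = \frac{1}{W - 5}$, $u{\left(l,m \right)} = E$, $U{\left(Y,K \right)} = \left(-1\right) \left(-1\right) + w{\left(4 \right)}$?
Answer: $\frac{5329}{36} \approx 148.03$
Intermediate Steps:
$U{\left(Y,K \right)} = -4$ ($U{\left(Y,K \right)} = \left(-1\right) \left(-1\right) - 5 = 1 - 5 = -4$)
$E = -1$ ($E = 3 - 4 = -1$)
$u{\left(l,m \right)} = -1$
$h{\left(W \right)} = \frac{1}{-5 + W}$
$\left(h{\left(u{\left(2,6 \right)} \right)} + \left(-3\right) \left(-2\right) \left(-2\right)\right)^{2} = \left(\frac{1}{-5 - 1} + \left(-3\right) \left(-2\right) \left(-2\right)\right)^{2} = \left(\frac{1}{-6} + 6 \left(-2\right)\right)^{2} = \left(- \frac{1}{6} - 12\right)^{2} = \left(- \frac{73}{6}\right)^{2} = \frac{5329}{36}$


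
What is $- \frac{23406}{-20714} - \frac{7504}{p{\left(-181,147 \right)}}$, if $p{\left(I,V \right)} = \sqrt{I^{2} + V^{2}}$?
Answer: $\frac{11703}{10357} - \frac{3752 \sqrt{54370}}{27185} \approx -31.052$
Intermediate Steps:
$- \frac{23406}{-20714} - \frac{7504}{p{\left(-181,147 \right)}} = - \frac{23406}{-20714} - \frac{7504}{\sqrt{\left(-181\right)^{2} + 147^{2}}} = \left(-23406\right) \left(- \frac{1}{20714}\right) - \frac{7504}{\sqrt{32761 + 21609}} = \frac{11703}{10357} - \frac{7504}{\sqrt{54370}} = \frac{11703}{10357} - 7504 \frac{\sqrt{54370}}{54370} = \frac{11703}{10357} - \frac{3752 \sqrt{54370}}{27185}$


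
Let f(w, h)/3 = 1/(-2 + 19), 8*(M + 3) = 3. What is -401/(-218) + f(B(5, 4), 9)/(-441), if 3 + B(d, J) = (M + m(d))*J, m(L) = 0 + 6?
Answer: 1001881/544782 ≈ 1.8391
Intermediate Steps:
m(L) = 6
M = -21/8 (M = -3 + (⅛)*3 = -3 + 3/8 = -21/8 ≈ -2.6250)
B(d, J) = -3 + 27*J/8 (B(d, J) = -3 + (-21/8 + 6)*J = -3 + 27*J/8)
f(w, h) = 3/17 (f(w, h) = 3/(-2 + 19) = 3/17)
-401/(-218) + f(B(5, 4), 9)/(-441) = -401/(-218) + (3/17)/(-441) = -401*(-1/218) + (3/17)*(-1/441) = 401/218 - 1/2499 = 1001881/544782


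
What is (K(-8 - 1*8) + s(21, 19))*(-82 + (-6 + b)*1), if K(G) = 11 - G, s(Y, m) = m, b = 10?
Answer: -3588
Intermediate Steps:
(K(-8 - 1*8) + s(21, 19))*(-82 + (-6 + b)*1) = ((11 - (-8 - 1*8)) + 19)*(-82 + (-6 + 10)*1) = ((11 - (-8 - 8)) + 19)*(-82 + 4*1) = ((11 - 1*(-16)) + 19)*(-82 + 4) = ((11 + 16) + 19)*(-78) = (27 + 19)*(-78) = 46*(-78) = -3588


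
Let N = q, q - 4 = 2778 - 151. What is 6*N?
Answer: 15786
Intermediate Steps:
q = 2631 (q = 4 + (2778 - 151) = 4 + 2627 = 2631)
N = 2631
6*N = 6*2631 = 15786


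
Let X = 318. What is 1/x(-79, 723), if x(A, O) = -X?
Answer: -1/318 ≈ -0.0031447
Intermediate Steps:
x(A, O) = -318 (x(A, O) = -1*318 = -318)
1/x(-79, 723) = 1/(-318) = -1/318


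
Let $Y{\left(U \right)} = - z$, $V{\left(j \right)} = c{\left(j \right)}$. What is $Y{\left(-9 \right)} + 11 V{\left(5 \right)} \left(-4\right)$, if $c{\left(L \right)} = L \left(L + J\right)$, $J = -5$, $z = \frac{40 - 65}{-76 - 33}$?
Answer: $- \frac{25}{109} \approx -0.22936$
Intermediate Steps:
$z = \frac{25}{109}$ ($z = - \frac{25}{-109} = \left(-25\right) \left(- \frac{1}{109}\right) = \frac{25}{109} \approx 0.22936$)
$c{\left(L \right)} = L \left(-5 + L\right)$ ($c{\left(L \right)} = L \left(L - 5\right) = L \left(-5 + L\right)$)
$V{\left(j \right)} = j \left(-5 + j\right)$
$Y{\left(U \right)} = - \frac{25}{109}$ ($Y{\left(U \right)} = \left(-1\right) \frac{25}{109} = - \frac{25}{109}$)
$Y{\left(-9 \right)} + 11 V{\left(5 \right)} \left(-4\right) = - \frac{25}{109} + 11 \cdot 5 \left(-5 + 5\right) \left(-4\right) = - \frac{25}{109} + 11 \cdot 5 \cdot 0 \left(-4\right) = - \frac{25}{109} + 11 \cdot 0 \left(-4\right) = - \frac{25}{109} + 0 \left(-4\right) = - \frac{25}{109} + 0 = - \frac{25}{109}$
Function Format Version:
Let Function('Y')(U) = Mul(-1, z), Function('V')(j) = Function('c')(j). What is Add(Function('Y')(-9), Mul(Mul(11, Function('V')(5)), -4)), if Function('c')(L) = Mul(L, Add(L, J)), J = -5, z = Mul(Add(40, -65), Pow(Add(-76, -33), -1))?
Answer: Rational(-25, 109) ≈ -0.22936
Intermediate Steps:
z = Rational(25, 109) (z = Mul(-25, Pow(-109, -1)) = Mul(-25, Rational(-1, 109)) = Rational(25, 109) ≈ 0.22936)
Function('c')(L) = Mul(L, Add(-5, L)) (Function('c')(L) = Mul(L, Add(L, -5)) = Mul(L, Add(-5, L)))
Function('V')(j) = Mul(j, Add(-5, j))
Function('Y')(U) = Rational(-25, 109) (Function('Y')(U) = Mul(-1, Rational(25, 109)) = Rational(-25, 109))
Add(Function('Y')(-9), Mul(Mul(11, Function('V')(5)), -4)) = Add(Rational(-25, 109), Mul(Mul(11, Mul(5, Add(-5, 5))), -4)) = Add(Rational(-25, 109), Mul(Mul(11, Mul(5, 0)), -4)) = Add(Rational(-25, 109), Mul(Mul(11, 0), -4)) = Add(Rational(-25, 109), Mul(0, -4)) = Add(Rational(-25, 109), 0) = Rational(-25, 109)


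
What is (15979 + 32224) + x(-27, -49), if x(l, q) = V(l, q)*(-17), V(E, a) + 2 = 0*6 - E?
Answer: 47778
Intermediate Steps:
V(E, a) = -2 - E (V(E, a) = -2 + (0*6 - E) = -2 + (0 - E) = -2 - E)
x(l, q) = 34 + 17*l (x(l, q) = (-2 - l)*(-17) = 34 + 17*l)
(15979 + 32224) + x(-27, -49) = (15979 + 32224) + (34 + 17*(-27)) = 48203 + (34 - 459) = 48203 - 425 = 47778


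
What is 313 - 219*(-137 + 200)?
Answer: -13484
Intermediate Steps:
313 - 219*(-137 + 200) = 313 - 219*63 = 313 - 13797 = -13484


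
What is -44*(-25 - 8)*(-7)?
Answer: -10164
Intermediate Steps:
-44*(-25 - 8)*(-7) = -44*(-33)*(-7) = 1452*(-7) = -10164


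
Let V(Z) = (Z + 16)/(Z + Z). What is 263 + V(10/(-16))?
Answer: 2507/10 ≈ 250.70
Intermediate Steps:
V(Z) = (16 + Z)/(2*Z) (V(Z) = (16 + Z)/((2*Z)) = (16 + Z)*(1/(2*Z)) = (16 + Z)/(2*Z))
263 + V(10/(-16)) = 263 + (16 + 10/(-16))/(2*((10/(-16)))) = 263 + (16 + 10*(-1/16))/(2*((10*(-1/16)))) = 263 + (16 - 5/8)/(2*(-5/8)) = 263 + (½)*(-8/5)*(123/8) = 263 - 123/10 = 2507/10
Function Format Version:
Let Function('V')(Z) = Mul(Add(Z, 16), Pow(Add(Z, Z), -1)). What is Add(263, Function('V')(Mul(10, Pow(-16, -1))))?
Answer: Rational(2507, 10) ≈ 250.70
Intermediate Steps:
Function('V')(Z) = Mul(Rational(1, 2), Pow(Z, -1), Add(16, Z)) (Function('V')(Z) = Mul(Add(16, Z), Pow(Mul(2, Z), -1)) = Mul(Add(16, Z), Mul(Rational(1, 2), Pow(Z, -1))) = Mul(Rational(1, 2), Pow(Z, -1), Add(16, Z)))
Add(263, Function('V')(Mul(10, Pow(-16, -1)))) = Add(263, Mul(Rational(1, 2), Pow(Mul(10, Pow(-16, -1)), -1), Add(16, Mul(10, Pow(-16, -1))))) = Add(263, Mul(Rational(1, 2), Pow(Mul(10, Rational(-1, 16)), -1), Add(16, Mul(10, Rational(-1, 16))))) = Add(263, Mul(Rational(1, 2), Pow(Rational(-5, 8), -1), Add(16, Rational(-5, 8)))) = Add(263, Mul(Rational(1, 2), Rational(-8, 5), Rational(123, 8))) = Add(263, Rational(-123, 10)) = Rational(2507, 10)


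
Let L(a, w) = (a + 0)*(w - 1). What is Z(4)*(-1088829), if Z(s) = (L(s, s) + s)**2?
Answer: -278740224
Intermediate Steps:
L(a, w) = a*(-1 + w)
Z(s) = (s + s*(-1 + s))**2 (Z(s) = (s*(-1 + s) + s)**2 = (s + s*(-1 + s))**2)
Z(4)*(-1088829) = 4**4*(-1088829) = 256*(-1088829) = -278740224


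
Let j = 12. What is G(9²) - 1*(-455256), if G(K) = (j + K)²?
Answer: 463905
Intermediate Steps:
G(K) = (12 + K)²
G(9²) - 1*(-455256) = (12 + 9²)² - 1*(-455256) = (12 + 81)² + 455256 = 93² + 455256 = 8649 + 455256 = 463905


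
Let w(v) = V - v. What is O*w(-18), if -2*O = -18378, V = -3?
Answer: 137835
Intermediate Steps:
O = 9189 (O = -½*(-18378) = 9189)
w(v) = -3 - v
O*w(-18) = 9189*(-3 - 1*(-18)) = 9189*(-3 + 18) = 9189*15 = 137835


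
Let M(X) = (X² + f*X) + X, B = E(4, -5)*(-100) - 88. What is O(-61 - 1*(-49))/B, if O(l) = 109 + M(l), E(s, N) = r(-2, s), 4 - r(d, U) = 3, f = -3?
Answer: -277/188 ≈ -1.4734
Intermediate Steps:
r(d, U) = 1 (r(d, U) = 4 - 1*3 = 4 - 3 = 1)
E(s, N) = 1
B = -188 (B = 1*(-100) - 88 = -100 - 88 = -188)
M(X) = X² - 2*X (M(X) = (X² - 3*X) + X = X² - 2*X)
O(l) = 109 + l*(-2 + l)
O(-61 - 1*(-49))/B = (109 + (-61 - 1*(-49))*(-2 + (-61 - 1*(-49))))/(-188) = (109 + (-61 + 49)*(-2 + (-61 + 49)))*(-1/188) = (109 - 12*(-2 - 12))*(-1/188) = (109 - 12*(-14))*(-1/188) = (109 + 168)*(-1/188) = 277*(-1/188) = -277/188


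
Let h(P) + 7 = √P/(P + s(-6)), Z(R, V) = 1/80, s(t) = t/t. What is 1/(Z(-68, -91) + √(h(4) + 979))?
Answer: -80/6223359 + 1280*√24310/6223359 ≈ 0.032056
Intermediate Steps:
s(t) = 1
Z(R, V) = 1/80
h(P) = -7 + √P/(1 + P) (h(P) = -7 + √P/(P + 1) = -7 + √P/(1 + P))
1/(Z(-68, -91) + √(h(4) + 979)) = 1/(1/80 + √((-7 + √4 - 7*4)/(1 + 4) + 979)) = 1/(1/80 + √((-7 + 2 - 28)/5 + 979)) = 1/(1/80 + √((⅕)*(-33) + 979)) = 1/(1/80 + √(-33/5 + 979)) = 1/(1/80 + √(4862/5)) = 1/(1/80 + √24310/5)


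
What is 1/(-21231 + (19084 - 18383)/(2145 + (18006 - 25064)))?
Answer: -4913/104308604 ≈ -4.7101e-5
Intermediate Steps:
1/(-21231 + (19084 - 18383)/(2145 + (18006 - 25064))) = 1/(-21231 + 701/(2145 - 7058)) = 1/(-21231 + 701/(-4913)) = 1/(-21231 + 701*(-1/4913)) = 1/(-21231 - 701/4913) = 1/(-104308604/4913) = -4913/104308604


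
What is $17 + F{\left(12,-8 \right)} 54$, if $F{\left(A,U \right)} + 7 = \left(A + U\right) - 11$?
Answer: $-739$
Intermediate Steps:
$F{\left(A,U \right)} = -18 + A + U$ ($F{\left(A,U \right)} = -7 - \left(11 - A - U\right) = -7 + \left(-11 + A + U\right) = -18 + A + U$)
$17 + F{\left(12,-8 \right)} 54 = 17 + \left(-18 + 12 - 8\right) 54 = 17 - 756 = -739$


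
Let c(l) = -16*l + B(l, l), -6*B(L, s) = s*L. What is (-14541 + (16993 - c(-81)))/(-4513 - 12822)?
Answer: -4499/34670 ≈ -0.12977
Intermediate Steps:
B(L, s) = -L*s/6 (B(L, s) = -s*L/6 = -L*s/6)
c(l) = -16*l - l²/6 (c(l) = -16*l - l*l/6 = -16*l - l²/6)
(-14541 + (16993 - c(-81)))/(-4513 - 12822) = (-14541 + (16993 - (-81)*(-96 - 1*(-81))/6))/(-4513 - 12822) = (-14541 + (16993 - (-81)*(-96 + 81)/6))/(-17335) = (-14541 + (16993 - (-81)*(-15)/6))*(-1/17335) = (-14541 + (16993 - 1*405/2))*(-1/17335) = (-14541 + (16993 - 405/2))*(-1/17335) = (-14541 + 33581/2)*(-1/17335) = (4499/2)*(-1/17335) = -4499/34670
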